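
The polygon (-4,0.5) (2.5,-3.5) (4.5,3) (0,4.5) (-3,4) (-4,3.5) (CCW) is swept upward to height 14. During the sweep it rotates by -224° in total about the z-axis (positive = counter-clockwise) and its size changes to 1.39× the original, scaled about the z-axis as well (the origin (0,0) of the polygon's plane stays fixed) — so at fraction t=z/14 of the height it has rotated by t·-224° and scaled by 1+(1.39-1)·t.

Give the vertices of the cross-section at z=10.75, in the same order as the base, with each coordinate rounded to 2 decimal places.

Cross-section at z=10.75: (5.24,0.08) (-3.85,4.05) (-5.25,-4.67) (0.81,-5.79) (4.58,-4.60) (5.78,-3.78)

t = z/height = 10.75/14 = 0.767857
s = 1 + (scale-1)·z/height = 1 + (1.39-1)·10.75/14 = 1.299464
θ = twist·z/height = -224°·10.75/14 = -172.0000° = -3.001966 rad
cos θ = -0.990268, sin θ = -0.139173 (intermediates below are computed at full precision and shown rounded to 5 d.p.)
v1: (-4,0.5) → rotate → (4.03066,0.06156) → ×s → (5.23770,0.07999) → (5.24,0.08)
v2: (2.5,-3.5) → rotate → (-2.96278,3.11801) → ×s → (-3.85002,4.05174) → (-3.85,4.05)
v3: (4.5,3) → rotate → (-4.03869,-3.59708) → ×s → (-5.24813,-4.67428) → (-5.25,-4.67)
v4: (0,4.5) → rotate → (0.62628,-4.45621) → ×s → (0.81383,-5.79068) → (0.81,-5.79)
v5: (-3,4) → rotate → (3.52750,-3.54355) → ×s → (4.58386,-4.60472) → (4.58,-4.60)
v6: (-4,3.5) → rotate → (4.44818,-2.90925) → ×s → (5.78025,-3.78046) → (5.78,-3.78)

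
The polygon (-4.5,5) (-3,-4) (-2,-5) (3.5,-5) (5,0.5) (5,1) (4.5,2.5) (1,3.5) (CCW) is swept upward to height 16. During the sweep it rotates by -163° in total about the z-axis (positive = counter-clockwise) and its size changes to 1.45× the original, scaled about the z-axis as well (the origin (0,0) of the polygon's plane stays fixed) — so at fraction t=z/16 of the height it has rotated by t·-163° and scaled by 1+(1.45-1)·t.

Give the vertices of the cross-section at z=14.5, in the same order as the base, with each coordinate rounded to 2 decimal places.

Cross-section at z=14.5: (9.12,-2.57) (0.56,7.02) (-1.38,7.45) (-7.93,3.32) (-5.58,-4.35) (-5.20,-4.95) (-3.48,-6.36) (1.44,-4.92)

t = z/height = 14.5/16 = 0.90625
s = 1 + (scale-1)·z/height = 1 + (1.45-1)·14.5/16 = 1.407813
θ = twist·z/height = -163°·14.5/16 = -147.7188° = -2.578179 rad
cos θ = -0.845437, sin θ = -0.534076 (intermediates below are computed at full precision and shown rounded to 5 d.p.)
v1: (-4.5,5) → rotate → (6.47484,-1.82384) → ×s → (9.11537,-2.56763) → (9.12,-2.57)
v2: (-3,-4) → rotate → (0.40001,4.98397) → ×s → (0.56314,7.01650) → (0.56,7.02)
v3: (-2,-5) → rotate → (-0.97951,5.29533) → ×s → (-1.37896,7.45484) → (-1.38,7.45)
v4: (3.5,-5) → rotate → (-5.62941,2.35792) → ×s → (-7.92515,3.31951) → (-7.93,3.32)
v5: (5,0.5) → rotate → (-3.96015,-3.09310) → ×s → (-5.57514,-4.35450) → (-5.58,-4.35)
v6: (5,1) → rotate → (-3.69311,-3.51582) → ×s → (-5.19920,-4.94961) → (-5.20,-4.95)
v7: (4.5,2.5) → rotate → (-2.46928,-4.51693) → ×s → (-3.47628,-6.35899) → (-3.48,-6.36)
v8: (1,3.5) → rotate → (1.02383,-3.49310) → ×s → (1.44136,-4.91764) → (1.44,-4.92)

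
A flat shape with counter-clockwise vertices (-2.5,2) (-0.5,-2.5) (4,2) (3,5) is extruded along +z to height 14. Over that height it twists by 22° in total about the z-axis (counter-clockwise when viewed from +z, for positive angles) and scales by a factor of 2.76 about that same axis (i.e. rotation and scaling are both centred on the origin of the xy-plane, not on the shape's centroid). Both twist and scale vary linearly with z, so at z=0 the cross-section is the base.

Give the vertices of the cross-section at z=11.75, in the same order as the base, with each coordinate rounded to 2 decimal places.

Cross-section at z=11.75: (-7.44,2.74) (0.79,-6.27) (7.83,7.84) (3.13,14.10)

t = z/height = 11.75/14 = 0.839286
s = 1 + (scale-1)·z/height = 1 + (2.76-1)·11.75/14 = 2.477143
θ = twist·z/height = 22°·11.75/14 = 18.4643° = 0.322263 rad
cos θ = 0.948521, sin θ = 0.316713 (intermediates below are computed at full precision and shown rounded to 5 d.p.)
v1: (-2.5,2) → rotate → (-3.00473,1.10526) → ×s → (-7.44315,2.73788) → (-7.44,2.74)
v2: (-0.5,-2.5) → rotate → (0.31752,-2.52966) → ×s → (0.78655,-6.26633) → (0.79,-6.27)
v3: (4,2) → rotate → (3.16066,3.16390) → ×s → (7.82940,7.83742) → (7.83,7.84)
v4: (3,5) → rotate → (1.26200,5.69275) → ×s → (3.12615,14.10175) → (3.13,14.10)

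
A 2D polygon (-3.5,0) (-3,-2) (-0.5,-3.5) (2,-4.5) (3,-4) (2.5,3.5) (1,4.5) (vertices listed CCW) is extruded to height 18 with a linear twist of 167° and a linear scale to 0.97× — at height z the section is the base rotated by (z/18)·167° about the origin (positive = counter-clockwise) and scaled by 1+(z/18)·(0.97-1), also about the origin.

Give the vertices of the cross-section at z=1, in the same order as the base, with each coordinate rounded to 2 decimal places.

Cross-section at z=1: (-3.45,-0.56) (-2.63,-2.45) (0.07,-3.53) (2.69,-4.11) (3.60,-3.46) (1.90,3.85) (0.26,4.59)

t = z/height = 1/18 = 0.0555556
s = 1 + (scale-1)·z/height = 1 + (0.97-1)·1/18 = 0.998333
θ = twist·z/height = 167°·1/18 = 9.2778° = 0.161928 rad
cos θ = 0.986918, sin θ = 0.161221 (intermediates below are computed at full precision and shown rounded to 5 d.p.)
v1: (-3.5,0) → rotate → (-3.45421,-0.56427) → ×s → (-3.44846,-0.56333) → (-3.45,-0.56)
v2: (-3,-2) → rotate → (-2.63831,-2.45750) → ×s → (-2.63392,-2.45340) → (-2.63,-2.45)
v3: (-0.5,-3.5) → rotate → (0.07081,-3.53482) → ×s → (0.07070,-3.52893) → (0.07,-3.53)
v4: (2,-4.5) → rotate → (2.69933,-4.11869) → ×s → (2.69483,-4.11183) → (2.69,-4.11)
v5: (3,-4) → rotate → (3.60564,-3.46401) → ×s → (3.59963,-3.45824) → (3.60,-3.46)
v6: (2.5,3.5) → rotate → (1.90302,3.85727) → ×s → (1.89985,3.85084) → (1.90,3.85)
v7: (1,4.5) → rotate → (0.26142,4.60235) → ×s → (0.26099,4.59468) → (0.26,4.59)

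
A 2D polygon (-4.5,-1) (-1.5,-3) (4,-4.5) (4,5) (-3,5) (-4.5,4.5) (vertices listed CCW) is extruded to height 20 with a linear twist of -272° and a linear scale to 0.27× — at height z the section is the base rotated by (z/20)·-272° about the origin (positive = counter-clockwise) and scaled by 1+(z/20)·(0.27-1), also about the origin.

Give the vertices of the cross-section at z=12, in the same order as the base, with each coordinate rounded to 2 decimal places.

t = z/height = 12/20 = 0.6
s = 1 + (scale-1)·z/height = 1 + (0.27-1)·12/20 = 0.562000
θ = twist·z/height = -272°·12/20 = -163.2000° = -2.848377 rad
cos θ = -0.957319, sin θ = -0.289032 (intermediates below are computed at full precision and shown rounded to 5 d.p.)
v1: (-4.5,-1) → rotate → (4.01891,2.25796) → ×s → (2.25863,1.26897) → (2.26,1.27)
v2: (-1.5,-3) → rotate → (0.56888,3.30551) → ×s → (0.31971,1.85769) → (0.32,1.86)
v3: (4,-4.5) → rotate → (-5.12992,3.15181) → ×s → (-2.88302,1.77132) → (-2.88,1.77)
v4: (4,5) → rotate → (-2.38412,-5.94272) → ×s → (-1.33987,-3.33981) → (-1.34,-3.34)
v5: (-3,5) → rotate → (4.31712,-3.91950) → ×s → (2.42622,-2.20276) → (2.43,-2.20)
v6: (-4.5,4.5) → rotate → (5.60858,-3.00729) → ×s → (3.15202,-1.69010) → (3.15,-1.69)

Cross-section at z=12: (2.26,1.27) (0.32,1.86) (-2.88,1.77) (-1.34,-3.34) (2.43,-2.20) (3.15,-1.69)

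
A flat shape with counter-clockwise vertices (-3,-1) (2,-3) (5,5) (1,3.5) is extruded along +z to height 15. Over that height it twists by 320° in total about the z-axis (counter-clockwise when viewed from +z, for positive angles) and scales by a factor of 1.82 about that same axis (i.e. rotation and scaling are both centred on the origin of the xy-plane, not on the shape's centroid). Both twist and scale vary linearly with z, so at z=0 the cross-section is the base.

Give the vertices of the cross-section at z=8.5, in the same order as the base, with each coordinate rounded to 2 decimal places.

Cross-section at z=8.5: (4.36,1.57) (-3.03,4.32) (-7.15,-7.49) (-1.34,-5.16)

t = z/height = 8.5/15 = 0.566667
s = 1 + (scale-1)·z/height = 1 + (1.82-1)·8.5/15 = 1.464667
θ = twist·z/height = 320°·8.5/15 = 181.3333° = 3.164864 rad
cos θ = -0.999729, sin θ = -0.023269 (intermediates below are computed at full precision and shown rounded to 5 d.p.)
v1: (-3,-1) → rotate → (2.97592,1.06954) → ×s → (4.35873,1.56651) → (4.36,1.57)
v2: (2,-3) → rotate → (-2.06927,2.95265) → ×s → (-3.03078,4.32465) → (-3.03,4.32)
v3: (5,5) → rotate → (-4.88230,-5.11499) → ×s → (-7.15094,-7.49176) → (-7.15,-7.49)
v4: (1,3.5) → rotate → (-0.91829,-3.52232) → ×s → (-1.34499,-5.15903) → (-1.34,-5.16)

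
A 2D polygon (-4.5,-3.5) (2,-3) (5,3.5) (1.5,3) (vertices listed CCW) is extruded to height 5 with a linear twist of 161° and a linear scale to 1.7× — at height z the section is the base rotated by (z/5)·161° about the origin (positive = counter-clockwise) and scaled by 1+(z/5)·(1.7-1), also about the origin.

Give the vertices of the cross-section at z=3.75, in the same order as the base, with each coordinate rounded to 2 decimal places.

t = z/height = 3.75/5 = 0.75
s = 1 + (scale-1)·z/height = 1 + (1.7-1)·3.75/5 = 1.525000
θ = twist·z/height = 161°·3.75/5 = 120.7500° = 2.107485 rad
cos θ = -0.511293, sin θ = 0.859406 (intermediates below are computed at full precision and shown rounded to 5 d.p.)
v1: (-4.5,-3.5) → rotate → (5.30874,-2.07780) → ×s → (8.09583,-3.16865) → (8.10,-3.17)
v2: (2,-3) → rotate → (1.55563,3.25269) → ×s → (2.37234,4.96036) → (2.37,4.96)
v3: (5,3.5) → rotate → (-5.56439,2.50751) → ×s → (-8.48569,3.82395) → (-8.49,3.82)
v4: (1.5,3) → rotate → (-3.34516,-0.24477) → ×s → (-5.10137,-0.37327) → (-5.10,-0.37)

Cross-section at z=3.75: (8.10,-3.17) (2.37,4.96) (-8.49,3.82) (-5.10,-0.37)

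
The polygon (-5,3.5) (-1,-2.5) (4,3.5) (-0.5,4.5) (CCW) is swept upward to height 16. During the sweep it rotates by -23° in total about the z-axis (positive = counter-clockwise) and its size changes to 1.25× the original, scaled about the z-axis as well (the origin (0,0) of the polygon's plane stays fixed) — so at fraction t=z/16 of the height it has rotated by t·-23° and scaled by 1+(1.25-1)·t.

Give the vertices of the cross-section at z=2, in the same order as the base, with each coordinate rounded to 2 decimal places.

Cross-section at z=2: (-4.97,3.86) (-1.16,-2.52) (4.30,3.40) (-0.28,4.66)

t = z/height = 2/16 = 0.125
s = 1 + (scale-1)·z/height = 1 + (1.25-1)·2/16 = 1.031250
θ = twist·z/height = -23°·2/16 = -2.8750° = -0.050178 rad
cos θ = 0.998741, sin θ = -0.050157 (intermediates below are computed at full precision and shown rounded to 5 d.p.)
v1: (-5,3.5) → rotate → (-4.81816,3.74638) → ×s → (-4.96872,3.86345) → (-4.97,3.86)
v2: (-1,-2.5) → rotate → (-1.12413,-2.44670) → ×s → (-1.15926,-2.52316) → (-1.16,-2.52)
v3: (4,3.5) → rotate → (4.17052,3.29497) → ×s → (4.30084,3.39793) → (4.30,3.40)
v4: (-0.5,4.5) → rotate → (-0.27366,4.51941) → ×s → (-0.28222,4.66065) → (-0.28,4.66)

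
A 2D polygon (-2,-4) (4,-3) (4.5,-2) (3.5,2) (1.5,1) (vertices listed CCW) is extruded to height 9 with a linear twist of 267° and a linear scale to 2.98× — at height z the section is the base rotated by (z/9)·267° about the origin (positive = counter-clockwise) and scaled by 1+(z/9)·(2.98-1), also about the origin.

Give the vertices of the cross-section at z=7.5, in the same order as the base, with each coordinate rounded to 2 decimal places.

t = z/height = 7.5/9 = 0.833333
s = 1 + (scale-1)·z/height = 1 + (2.98-1)·7.5/9 = 2.650000
θ = twist·z/height = 267°·7.5/9 = 222.5000° = 3.883358 rad
cos θ = -0.737277, sin θ = -0.675590 (intermediates below are computed at full precision and shown rounded to 5 d.p.)
v1: (-2,-4) → rotate → (-1.22781,4.30029) → ×s → (-3.25369,11.39577) → (-3.25,11.40)
v2: (4,-3) → rotate → (-4.97588,-0.49053) → ×s → (-13.18608,-1.29990) → (-13.19,-1.30)
v3: (4.5,-2) → rotate → (-4.66893,-1.56560) → ×s → (-12.37266,-4.14884) → (-12.37,-4.15)
v4: (3.5,2) → rotate → (-1.22929,-3.83912) → ×s → (-3.25762,-10.17367) → (-3.26,-10.17)
v5: (1.5,1) → rotate → (-0.43033,-1.75066) → ×s → (-1.14036,-4.63926) → (-1.14,-4.64)

Cross-section at z=7.5: (-3.25,11.40) (-13.19,-1.30) (-12.37,-4.15) (-3.26,-10.17) (-1.14,-4.64)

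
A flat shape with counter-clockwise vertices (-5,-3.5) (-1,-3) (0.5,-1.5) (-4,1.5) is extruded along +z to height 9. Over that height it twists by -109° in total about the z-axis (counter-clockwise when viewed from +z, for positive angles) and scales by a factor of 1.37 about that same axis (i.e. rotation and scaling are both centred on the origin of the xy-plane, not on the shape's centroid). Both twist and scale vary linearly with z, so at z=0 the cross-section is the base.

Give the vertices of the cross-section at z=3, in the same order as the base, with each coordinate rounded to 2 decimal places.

t = z/height = 3/9 = 0.333333
s = 1 + (scale-1)·z/height = 1 + (1.37-1)·3/9 = 1.123333
θ = twist·z/height = -109°·3/9 = -36.3333° = -0.634136 rad
cos θ = 0.805584, sin θ = -0.592482 (intermediates below are computed at full precision and shown rounded to 5 d.p.)
v1: (-5,-3.5) → rotate → (-6.10161,0.14287) → ×s → (-6.85414,0.16049) → (-6.85,0.16)
v2: (-1,-3) → rotate → (-2.58303,-1.82427) → ×s → (-2.90160,-2.04926) → (-2.90,-2.05)
v3: (0.5,-1.5) → rotate → (-0.48593,-1.50462) → ×s → (-0.54586,-1.69019) → (-0.55,-1.69)
v4: (-4,1.5) → rotate → (-2.33361,3.57830) → ×s → (-2.62142,4.01963) → (-2.62,4.02)

Cross-section at z=3: (-6.85,0.16) (-2.90,-2.05) (-0.55,-1.69) (-2.62,4.02)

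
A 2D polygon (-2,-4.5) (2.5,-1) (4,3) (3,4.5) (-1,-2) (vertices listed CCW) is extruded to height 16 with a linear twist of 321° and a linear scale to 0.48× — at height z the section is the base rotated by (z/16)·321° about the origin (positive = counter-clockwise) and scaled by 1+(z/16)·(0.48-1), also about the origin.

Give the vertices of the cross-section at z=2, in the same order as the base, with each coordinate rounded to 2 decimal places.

t = z/height = 2/16 = 0.125
s = 1 + (scale-1)·z/height = 1 + (0.48-1)·2/16 = 0.935000
θ = twist·z/height = 321°·2/16 = 40.1250° = 0.700313 rad
cos θ = 0.764640, sin θ = 0.644457 (intermediates below are computed at full precision and shown rounded to 5 d.p.)
v1: (-2,-4.5) → rotate → (1.37078,-4.72980) → ×s → (1.28168,-4.42236) → (1.28,-4.42)
v2: (2.5,-1) → rotate → (2.55606,0.84650) → ×s → (2.38991,0.79148) → (2.39,0.79)
v3: (4,3) → rotate → (1.12519,4.87175) → ×s → (1.05205,4.55509) → (1.05,4.56)
v4: (3,4.5) → rotate → (-0.60614,5.37425) → ×s → (-0.56674,5.02493) → (-0.57,5.02)
v5: (-1,-2) → rotate → (0.52427,-2.17374) → ×s → (0.49020,-2.03244) → (0.49,-2.03)

Cross-section at z=2: (1.28,-4.42) (2.39,0.79) (1.05,4.56) (-0.57,5.02) (0.49,-2.03)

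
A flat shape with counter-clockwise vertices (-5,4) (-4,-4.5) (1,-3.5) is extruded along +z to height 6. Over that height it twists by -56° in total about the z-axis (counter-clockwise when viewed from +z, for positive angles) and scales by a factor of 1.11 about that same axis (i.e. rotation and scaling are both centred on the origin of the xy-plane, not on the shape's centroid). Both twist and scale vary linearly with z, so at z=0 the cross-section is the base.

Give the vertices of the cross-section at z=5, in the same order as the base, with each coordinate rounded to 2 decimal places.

t = z/height = 5/6 = 0.833333
s = 1 + (scale-1)·z/height = 1 + (1.11-1)·5/6 = 1.091667
θ = twist·z/height = -56°·5/6 = -46.6667° = -0.814487 rad
cos θ = 0.686242, sin θ = -0.727374 (intermediates below are computed at full precision and shown rounded to 5 d.p.)
v1: (-5,4) → rotate → (-0.52171,6.38183) → ×s → (-0.56954,6.96684) → (-0.57,6.97)
v2: (-4,-4.5) → rotate → (-6.01815,-0.17859) → ×s → (-6.56981,-0.19496) → (-6.57,-0.19)
v3: (1,-3.5) → rotate → (-1.85957,-3.12922) → ×s → (-2.03003,-3.41606) → (-2.03,-3.42)

Cross-section at z=5: (-0.57,6.97) (-6.57,-0.19) (-2.03,-3.42)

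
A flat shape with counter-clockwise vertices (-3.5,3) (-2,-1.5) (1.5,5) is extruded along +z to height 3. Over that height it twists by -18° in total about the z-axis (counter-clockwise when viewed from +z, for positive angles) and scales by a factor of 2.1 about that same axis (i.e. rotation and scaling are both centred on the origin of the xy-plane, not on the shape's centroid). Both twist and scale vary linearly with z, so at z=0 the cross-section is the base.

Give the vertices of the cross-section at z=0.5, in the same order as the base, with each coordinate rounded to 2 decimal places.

Cross-section at z=0.5: (-3.95,3.76) (-2.46,-1.65) (2.08,5.82)

t = z/height = 0.5/3 = 0.166667
s = 1 + (scale-1)·z/height = 1 + (2.1-1)·0.5/3 = 1.183333
θ = twist·z/height = -18°·0.5/3 = -3.0000° = -0.052360 rad
cos θ = 0.998630, sin θ = -0.052336 (intermediates below are computed at full precision and shown rounded to 5 d.p.)
v1: (-3.5,3) → rotate → (-3.33820,3.17906) → ×s → (-3.95020,3.76189) → (-3.95,3.76)
v2: (-2,-1.5) → rotate → (-2.07576,-1.39327) → ×s → (-2.45632,-1.64871) → (-2.46,-1.65)
v3: (1.5,5) → rotate → (1.75962,4.91464) → ×s → (2.08222,5.81566) → (2.08,5.82)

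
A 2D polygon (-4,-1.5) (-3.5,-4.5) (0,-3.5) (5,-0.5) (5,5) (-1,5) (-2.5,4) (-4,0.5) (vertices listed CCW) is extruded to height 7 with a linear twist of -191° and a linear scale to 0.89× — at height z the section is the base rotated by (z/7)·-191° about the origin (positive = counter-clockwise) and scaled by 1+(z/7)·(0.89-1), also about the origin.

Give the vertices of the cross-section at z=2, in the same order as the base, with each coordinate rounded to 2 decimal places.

Cross-section at z=2: (-3.43,2.31) (-5.52,0.24) (-2.76,-1.97) (2.41,-4.23) (6.75,-1.14) (3.38,3.60) (1.75,4.22) (-1.85,3.44)

t = z/height = 2/7 = 0.285714
s = 1 + (scale-1)·z/height = 1 + (0.89-1)·2/7 = 0.968571
θ = twist·z/height = -191°·2/7 = -54.5714° = -0.952451 rad
cos θ = 0.579688, sin θ = -0.814839 (intermediates below are computed at full precision and shown rounded to 5 d.p.)
v1: (-4,-1.5) → rotate → (-3.54101,2.38982) → ×s → (-3.42972,2.31472) → (-3.43,2.31)
v2: (-3.5,-4.5) → rotate → (-5.69568,0.24334) → ×s → (-5.51667,0.23569) → (-5.52,0.24)
v3: (0,-3.5) → rotate → (-2.85194,-2.02891) → ×s → (-2.76230,-1.96514) → (-2.76,-1.97)
v4: (5,-0.5) → rotate → (2.49102,-4.36404) → ×s → (2.41273,-4.22688) → (2.41,-4.23)
v5: (5,5) → rotate → (6.97263,-1.17576) → ×s → (6.75349,-1.13880) → (6.75,-1.14)
v6: (-1,5) → rotate → (3.49451,3.71328) → ×s → (3.38468,3.59657) → (3.38,3.60)
v7: (-2.5,4) → rotate → (1.81014,4.35585) → ×s → (1.75325,4.21895) → (1.75,4.22)
v8: (-4,0.5) → rotate → (-1.91133,3.54920) → ×s → (-1.85126,3.43765) → (-1.85,3.44)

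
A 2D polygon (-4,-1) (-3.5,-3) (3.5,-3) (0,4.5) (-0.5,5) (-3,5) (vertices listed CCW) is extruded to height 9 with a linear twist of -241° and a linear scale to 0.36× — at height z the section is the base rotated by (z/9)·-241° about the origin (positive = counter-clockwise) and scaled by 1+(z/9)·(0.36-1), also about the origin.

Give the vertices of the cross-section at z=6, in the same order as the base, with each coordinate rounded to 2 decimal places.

Cross-section at z=6: (1.97,1.30) (1.32,2.29) (-2.46,0.96) (0.85,-2.43) (1.22,-2.61) (2.57,-2.14)

t = z/height = 6/9 = 0.666667
s = 1 + (scale-1)·z/height = 1 + (0.36-1)·6/9 = 0.573333
θ = twist·z/height = -241°·6/9 = -160.6667° = -2.804162 rad
cos θ = -0.943609, sin θ = -0.331063 (intermediates below are computed at full precision and shown rounded to 5 d.p.)
v1: (-4,-1) → rotate → (3.44337,2.26786) → ×s → (1.97420,1.30024) → (1.97,1.30)
v2: (-3.5,-3) → rotate → (2.30944,3.98955) → ×s → (1.32408,2.28734) → (1.32,2.29)
v3: (3.5,-3) → rotate → (-4.29582,1.67210) → ×s → (-2.46294,0.95867) → (-2.46,0.96)
v4: (0,4.5) → rotate → (1.48979,-4.24624) → ×s → (0.85414,-2.43451) → (0.85,-2.43)
v5: (-0.5,5) → rotate → (2.12712,-4.55251) → ×s → (1.21955,-2.61011) → (1.22,-2.61)
v6: (-3,5) → rotate → (4.48614,-3.72485) → ×s → (2.57206,-2.13558) → (2.57,-2.14)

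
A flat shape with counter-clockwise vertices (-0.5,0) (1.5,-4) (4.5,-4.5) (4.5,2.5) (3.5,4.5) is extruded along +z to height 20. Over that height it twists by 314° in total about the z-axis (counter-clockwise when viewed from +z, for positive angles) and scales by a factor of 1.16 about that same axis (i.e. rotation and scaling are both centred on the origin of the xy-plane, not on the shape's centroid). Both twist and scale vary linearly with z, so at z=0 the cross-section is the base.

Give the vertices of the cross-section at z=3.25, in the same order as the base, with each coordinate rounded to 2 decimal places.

Cross-section at z=3.25: (-0.32,-0.40) (4.16,-1.38) (6.49,0.69) (0.91,5.20) (-1.33,5.70)

t = z/height = 3.25/20 = 0.1625
s = 1 + (scale-1)·z/height = 1 + (1.16-1)·3.25/20 = 1.026000
θ = twist·z/height = 314°·3.25/20 = 51.0250° = 0.890554 rad
cos θ = 0.628981, sin θ = 0.777420 (intermediates below are computed at full precision and shown rounded to 5 d.p.)
v1: (-0.5,0) → rotate → (-0.31449,-0.38871) → ×s → (-0.32267,-0.39882) → (-0.32,-0.40)
v2: (1.5,-4) → rotate → (4.05315,-1.34979) → ×s → (4.15854,-1.38489) → (4.16,-1.38)
v3: (4.5,-4.5) → rotate → (6.32881,0.66798) → ×s → (6.49336,0.68534) → (6.49,0.69)
v4: (4.5,2.5) → rotate → (0.88686,5.07085) → ×s → (0.90992,5.20269) → (0.91,5.20)
v5: (3.5,4.5) → rotate → (-1.29696,5.55139) → ×s → (-1.33068,5.69572) → (-1.33,5.70)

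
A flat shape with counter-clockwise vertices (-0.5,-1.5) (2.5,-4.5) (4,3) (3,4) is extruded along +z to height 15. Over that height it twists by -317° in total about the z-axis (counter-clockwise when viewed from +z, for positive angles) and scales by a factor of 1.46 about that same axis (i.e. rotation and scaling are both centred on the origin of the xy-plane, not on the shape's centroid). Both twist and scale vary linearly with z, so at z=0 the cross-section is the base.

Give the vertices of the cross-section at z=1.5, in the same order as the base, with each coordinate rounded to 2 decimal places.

Cross-section at z=1.5: (-1.27,-1.06) (-0.25,-5.38) (5.21,0.47) (4.87,1.91)

t = z/height = 1.5/15 = 0.1
s = 1 + (scale-1)·z/height = 1 + (1.46-1)·1.5/15 = 1.046000
θ = twist·z/height = -317°·1.5/15 = -31.7000° = -0.553269 rad
cos θ = 0.850811, sin θ = -0.525472 (intermediates below are computed at full precision and shown rounded to 5 d.p.)
v1: (-0.5,-1.5) → rotate → (-1.21361,-1.01348) → ×s → (-1.26944,-1.06010) → (-1.27,-1.06)
v2: (2.5,-4.5) → rotate → (-0.23759,-5.14233) → ×s → (-0.24852,-5.37888) → (-0.25,-5.38)
v3: (4,3) → rotate → (4.97966,0.45055) → ×s → (5.20872,0.47127) → (5.21,0.47)
v4: (3,4) → rotate → (4.65432,1.82683) → ×s → (4.86842,1.91086) → (4.87,1.91)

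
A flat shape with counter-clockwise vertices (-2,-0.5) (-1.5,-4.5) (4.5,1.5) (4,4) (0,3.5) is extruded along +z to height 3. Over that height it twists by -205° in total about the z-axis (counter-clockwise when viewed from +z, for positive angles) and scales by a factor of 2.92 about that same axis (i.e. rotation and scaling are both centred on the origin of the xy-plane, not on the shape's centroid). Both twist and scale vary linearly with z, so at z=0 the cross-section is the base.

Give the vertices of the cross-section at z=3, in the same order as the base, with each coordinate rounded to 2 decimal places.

t = z/height = 3/3 = 1
s = 1 + (scale-1)·z/height = 1 + (2.92-1)·3/3 = 2.920000
θ = twist·z/height = -205°·3/3 = -205.0000° = -3.577925 rad
cos θ = -0.906308, sin θ = 0.422618 (intermediates below are computed at full precision and shown rounded to 5 d.p.)
v1: (-2,-0.5) → rotate → (2.02392,-0.39208) → ×s → (5.90986,-1.14488) → (5.91,-1.14)
v2: (-1.5,-4.5) → rotate → (3.26124,3.44446) → ×s → (9.52283,10.05782) → (9.52,10.06)
v3: (4.5,1.5) → rotate → (-4.71231,0.54232) → ×s → (-13.75995,1.58358) → (-13.76,1.58)
v4: (4,4) → rotate → (-5.31570,-1.93476) → ×s → (-15.52186,-5.64949) → (-15.52,-5.65)
v5: (0,3.5) → rotate → (-1.47916,-3.17208) → ×s → (-4.31916,-9.26247) → (-4.32,-9.26)

Cross-section at z=3: (5.91,-1.14) (9.52,10.06) (-13.76,1.58) (-15.52,-5.65) (-4.32,-9.26)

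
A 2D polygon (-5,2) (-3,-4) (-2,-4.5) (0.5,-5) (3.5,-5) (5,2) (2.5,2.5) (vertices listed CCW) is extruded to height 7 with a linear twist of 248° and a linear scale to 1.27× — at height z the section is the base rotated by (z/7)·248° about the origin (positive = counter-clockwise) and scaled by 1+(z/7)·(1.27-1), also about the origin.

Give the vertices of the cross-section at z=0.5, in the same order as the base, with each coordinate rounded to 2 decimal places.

t = z/height = 0.5/7 = 0.0714286
s = 1 + (scale-1)·z/height = 1 + (1.27-1)·0.5/7 = 1.019286
θ = twist·z/height = 248°·0.5/7 = 17.7143° = 0.309173 rad
cos θ = 0.952586, sin θ = 0.304271 (intermediates below are computed at full precision and shown rounded to 5 d.p.)
v1: (-5,2) → rotate → (-5.37147,0.38382) → ×s → (-5.47506,0.39122) → (-5.48,0.39)
v2: (-3,-4) → rotate → (-1.64067,-4.72315) → ×s → (-1.67232,-4.81424) → (-1.67,-4.81)
v3: (-2,-4.5) → rotate → (-0.53595,-4.89518) → ×s → (-0.54629,-4.98958) → (-0.55,-4.99)
v4: (0.5,-5) → rotate → (1.99765,-4.61079) → ×s → (2.03617,-4.69972) → (2.04,-4.70)
v5: (3.5,-5) → rotate → (4.85540,-3.69798) → ×s → (4.94904,-3.76930) → (4.95,-3.77)
v6: (5,2) → rotate → (4.15439,3.42652) → ×s → (4.23451,3.49261) → (4.23,3.49)
v7: (2.5,2.5) → rotate → (1.62079,3.14214) → ×s → (1.65205,3.20274) → (1.65,3.20)

Cross-section at z=0.5: (-5.48,0.39) (-1.67,-4.81) (-0.55,-4.99) (2.04,-4.70) (4.95,-3.77) (4.23,3.49) (1.65,3.20)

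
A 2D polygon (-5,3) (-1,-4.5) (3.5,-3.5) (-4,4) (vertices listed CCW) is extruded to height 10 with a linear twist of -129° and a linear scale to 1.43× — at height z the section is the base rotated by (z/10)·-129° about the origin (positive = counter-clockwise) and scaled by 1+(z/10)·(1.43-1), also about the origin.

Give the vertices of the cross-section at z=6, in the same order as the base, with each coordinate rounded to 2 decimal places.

t = z/height = 6/10 = 0.6
s = 1 + (scale-1)·z/height = 1 + (1.43-1)·6/10 = 1.258000
θ = twist·z/height = -129°·6/10 = -77.4000° = -1.350885 rad
cos θ = 0.218143, sin θ = -0.975917 (intermediates below are computed at full precision and shown rounded to 5 d.p.)
v1: (-5,3) → rotate → (1.83703,5.53401) → ×s → (2.31099,6.96179) → (2.31,6.96)
v2: (-1,-4.5) → rotate → (-4.60977,-0.00573) → ×s → (-5.79909,-0.00721) → (-5.80,-0.01)
v3: (3.5,-3.5) → rotate → (-2.65221,-4.17921) → ×s → (-3.33648,-5.25745) → (-3.34,-5.26)
v4: (-4,4) → rotate → (3.03109,4.77624) → ×s → (3.81312,6.00851) → (3.81,6.01)

Cross-section at z=6: (2.31,6.96) (-5.80,-0.01) (-3.34,-5.26) (3.81,6.01)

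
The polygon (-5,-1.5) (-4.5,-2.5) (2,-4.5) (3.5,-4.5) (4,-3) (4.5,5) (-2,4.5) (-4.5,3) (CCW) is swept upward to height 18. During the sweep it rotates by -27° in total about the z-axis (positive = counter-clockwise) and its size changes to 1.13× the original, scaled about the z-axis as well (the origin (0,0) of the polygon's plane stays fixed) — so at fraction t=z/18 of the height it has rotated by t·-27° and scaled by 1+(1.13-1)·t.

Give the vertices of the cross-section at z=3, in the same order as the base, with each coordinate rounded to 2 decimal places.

t = z/height = 3/18 = 0.166667
s = 1 + (scale-1)·z/height = 1 + (1.13-1)·3/18 = 1.021667
θ = twist·z/height = -27°·3/18 = -4.5000° = -0.078540 rad
cos θ = 0.996917, sin θ = -0.078459 (intermediates below are computed at full precision and shown rounded to 5 d.p.)
v1: (-5,-1.5) → rotate → (-5.10228,-1.10308) → ×s → (-5.21282,-1.12698) → (-5.21,-1.13)
v2: (-4.5,-2.5) → rotate → (-4.68228,-2.13923) → ×s → (-4.78373,-2.18558) → (-4.78,-2.19)
v3: (2,-4.5) → rotate → (1.64077,-4.64305) → ×s → (1.67632,-4.74365) → (1.68,-4.74)
v4: (3.5,-4.5) → rotate → (3.13614,-4.76073) → ×s → (3.20409,-4.86388) → (3.20,-4.86)
v5: (4,-3) → rotate → (3.75229,-3.30459) → ×s → (3.83359,-3.37619) → (3.83,-3.38)
v6: (4.5,5) → rotate → (4.87842,4.63152) → ×s → (4.98412,4.73187) → (4.98,4.73)
v7: (-2,4.5) → rotate → (-1.64077,4.64305) → ×s → (-1.67632,4.74365) → (-1.68,4.74)
v8: (-4.5,3) → rotate → (-4.25075,3.34382) → ×s → (-4.34285,3.41627) → (-4.34,3.42)

Cross-section at z=3: (-5.21,-1.13) (-4.78,-2.19) (1.68,-4.74) (3.20,-4.86) (3.83,-3.38) (4.98,4.73) (-1.68,4.74) (-4.34,3.42)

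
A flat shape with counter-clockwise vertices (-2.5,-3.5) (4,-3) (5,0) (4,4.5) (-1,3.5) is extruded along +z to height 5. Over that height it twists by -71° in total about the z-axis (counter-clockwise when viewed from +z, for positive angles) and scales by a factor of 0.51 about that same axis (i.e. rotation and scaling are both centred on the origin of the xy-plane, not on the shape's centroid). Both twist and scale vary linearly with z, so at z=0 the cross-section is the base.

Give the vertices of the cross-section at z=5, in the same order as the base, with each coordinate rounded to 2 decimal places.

Cross-section at z=5: (-2.10,0.62) (-0.78,-2.43) (0.83,-2.41) (2.83,-1.18) (1.52,1.06)

t = z/height = 5/5 = 1
s = 1 + (scale-1)·z/height = 1 + (0.51-1)·5/5 = 0.510000
θ = twist·z/height = -71°·5/5 = -71.0000° = -1.239184 rad
cos θ = 0.325568, sin θ = -0.945519 (intermediates below are computed at full precision and shown rounded to 5 d.p.)
v1: (-2.5,-3.5) → rotate → (-4.12324,1.22431) → ×s → (-2.10285,0.62440) → (-2.10,0.62)
v2: (4,-3) → rotate → (-1.53428,-4.75878) → ×s → (-0.78248,-2.42698) → (-0.78,-2.43)
v3: (5,0) → rotate → (1.62784,-4.72759) → ×s → (0.83020,-2.41107) → (0.83,-2.41)
v4: (4,4.5) → rotate → (5.55711,-2.31702) → ×s → (2.83412,-1.18168) → (2.83,-1.18)
v5: (-1,3.5) → rotate → (2.98375,2.08501) → ×s → (1.52171,1.06335) → (1.52,1.06)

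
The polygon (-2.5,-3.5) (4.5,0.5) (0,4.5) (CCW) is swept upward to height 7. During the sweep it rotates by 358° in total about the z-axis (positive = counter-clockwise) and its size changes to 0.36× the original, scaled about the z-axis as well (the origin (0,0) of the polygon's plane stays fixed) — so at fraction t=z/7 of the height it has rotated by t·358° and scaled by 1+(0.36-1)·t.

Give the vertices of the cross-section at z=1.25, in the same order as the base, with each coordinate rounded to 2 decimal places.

t = z/height = 1.25/7 = 0.178571
s = 1 + (scale-1)·z/height = 1 + (0.36-1)·1.25/7 = 0.885714
θ = twist·z/height = 358°·1.25/7 = 63.9286° = 1.115764 rad
cos θ = 0.439491, sin θ = 0.898247 (intermediates below are computed at full precision and shown rounded to 5 d.p.)
v1: (-2.5,-3.5) → rotate → (2.04514,-3.78384) → ×s → (1.81141,-3.35140) → (1.81,-3.35)
v2: (4.5,0.5) → rotate → (1.52859,4.26186) → ×s → (1.35389,3.77479) → (1.35,3.77)
v3: (0,4.5) → rotate → (-4.04211,1.97771) → ×s → (-3.58016,1.75169) → (-3.58,1.75)

Cross-section at z=1.25: (1.81,-3.35) (1.35,3.77) (-3.58,1.75)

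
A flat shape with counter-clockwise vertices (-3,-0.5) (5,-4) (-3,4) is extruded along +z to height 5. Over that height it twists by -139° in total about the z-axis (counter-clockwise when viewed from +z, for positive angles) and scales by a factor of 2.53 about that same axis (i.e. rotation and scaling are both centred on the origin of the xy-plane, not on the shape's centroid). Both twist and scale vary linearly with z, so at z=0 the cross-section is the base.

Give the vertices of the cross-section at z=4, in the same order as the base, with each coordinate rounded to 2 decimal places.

t = z/height = 4/5 = 0.8
s = 1 + (scale-1)·z/height = 1 + (2.53-1)·4/5 = 2.224000
θ = twist·z/height = -139°·4/5 = -111.2000° = -1.940806 rad
cos θ = -0.361625, sin θ = -0.932324 (intermediates below are computed at full precision and shown rounded to 5 d.p.)
v1: (-3,-0.5) → rotate → (0.61871,2.97778) → ×s → (1.37602,6.62259) → (1.38,6.62)
v2: (5,-4) → rotate → (-5.53742,-3.21512) → ×s → (-12.31522,-7.15043) → (-12.32,-7.15)
v3: (-3,4) → rotate → (4.81417,1.35047) → ×s → (10.70671,3.00345) → (10.71,3.00)

Cross-section at z=4: (1.38,6.62) (-12.32,-7.15) (10.71,3.00)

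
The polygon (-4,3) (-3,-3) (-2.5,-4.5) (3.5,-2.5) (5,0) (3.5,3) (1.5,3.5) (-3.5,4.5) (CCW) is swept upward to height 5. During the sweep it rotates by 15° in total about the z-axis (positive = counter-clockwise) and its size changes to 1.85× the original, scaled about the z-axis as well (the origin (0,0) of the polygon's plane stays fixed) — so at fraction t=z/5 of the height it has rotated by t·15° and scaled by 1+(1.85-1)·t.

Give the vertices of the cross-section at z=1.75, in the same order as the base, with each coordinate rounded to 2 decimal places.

t = z/height = 1.75/5 = 0.35
s = 1 + (scale-1)·z/height = 1 + (1.85-1)·1.75/5 = 1.297500
θ = twist·z/height = 15°·1.75/5 = 5.2500° = 0.091630 rad
cos θ = 0.995805, sin θ = 0.091502 (intermediates below are computed at full precision and shown rounded to 5 d.p.)
v1: (-4,3) → rotate → (-4.25772,2.62141) → ×s → (-5.52440,3.40128) → (-5.52,3.40)
v2: (-3,-3) → rotate → (-2.71291,-3.26192) → ×s → (-3.52000,-4.23234) → (-3.52,-4.23)
v3: (-2.5,-4.5) → rotate → (-2.07776,-4.70988) → ×s → (-2.69589,-6.11106) → (-2.70,-6.11)
v4: (3.5,-2.5) → rotate → (3.71407,-2.16926) → ×s → (4.81901,-2.81461) → (4.82,-2.81)
v5: (5,0) → rotate → (4.97902,0.45751) → ×s → (6.46028,0.59362) → (6.46,0.59)
v6: (3.5,3) → rotate → (3.21081,3.30767) → ×s → (4.16603,4.29170) → (4.17,4.29)
v7: (1.5,3.5) → rotate → (1.17345,3.62257) → ×s → (1.52255,4.70028) → (1.52,4.70)
v8: (-3.5,4.5) → rotate → (-3.89707,4.16087) → ×s → (-5.05645,5.39872) → (-5.06,5.40)

Cross-section at z=1.75: (-5.52,3.40) (-3.52,-4.23) (-2.70,-6.11) (4.82,-2.81) (6.46,0.59) (4.17,4.29) (1.52,4.70) (-5.06,5.40)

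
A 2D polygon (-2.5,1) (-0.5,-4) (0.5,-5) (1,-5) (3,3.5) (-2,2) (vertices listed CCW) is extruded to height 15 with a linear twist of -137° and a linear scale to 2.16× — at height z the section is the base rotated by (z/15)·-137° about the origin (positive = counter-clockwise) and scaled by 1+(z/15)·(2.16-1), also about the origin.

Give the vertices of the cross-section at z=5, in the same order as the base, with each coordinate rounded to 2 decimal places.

Cross-section at z=5: (-1.43,3.45) (-4.45,-3.38) (-4.47,-5.34) (-3.99,-5.84) (6.38,0.42) (0.05,3.92)

t = z/height = 5/15 = 0.333333
s = 1 + (scale-1)·z/height = 1 + (2.16-1)·5/15 = 1.386667
θ = twist·z/height = -137°·5/15 = -45.6667° = -0.797034 rad
cos θ = 0.698832, sin θ = -0.715286 (intermediates below are computed at full precision and shown rounded to 5 d.p.)
v1: (-2.5,1) → rotate → (-1.03179,2.48705) → ×s → (-1.43075,3.44871) → (-1.43,3.45)
v2: (-0.5,-4) → rotate → (-3.21056,-2.43768) → ×s → (-4.45198,-3.38025) → (-4.45,-3.38)
v3: (0.5,-5) → rotate → (-3.22702,-3.85180) → ×s → (-4.47480,-5.34116) → (-4.47,-5.34)
v4: (1,-5) → rotate → (-2.87760,-4.20944) → ×s → (-3.99027,-5.83710) → (-3.99,-5.84)
v5: (3,3.5) → rotate → (4.60000,0.30005) → ×s → (6.37866,0.41607) → (6.38,0.42)
v6: (-2,2) → rotate → (0.03291,2.82824) → ×s → (0.04563,3.92182) → (0.05,3.92)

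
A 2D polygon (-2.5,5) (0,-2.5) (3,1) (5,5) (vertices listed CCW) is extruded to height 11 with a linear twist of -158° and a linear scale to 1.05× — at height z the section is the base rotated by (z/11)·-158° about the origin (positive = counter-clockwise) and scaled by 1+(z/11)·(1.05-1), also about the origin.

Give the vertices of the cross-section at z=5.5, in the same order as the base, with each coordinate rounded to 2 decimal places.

t = z/height = 5.5/11 = 0.5
s = 1 + (scale-1)·z/height = 1 + (1.05-1)·5.5/11 = 1.025000
θ = twist·z/height = -158°·5.5/11 = -79.0000° = -1.378810 rad
cos θ = 0.190809, sin θ = -0.981627 (intermediates below are computed at full precision and shown rounded to 5 d.p.)
v1: (-2.5,5) → rotate → (4.43111,3.40811) → ×s → (4.54189,3.49332) → (4.54,3.49)
v2: (0,-2.5) → rotate → (-2.45407,-0.47702) → ×s → (-2.51542,-0.48895) → (-2.52,-0.49)
v3: (3,1) → rotate → (1.55405,-2.75407) → ×s → (1.59291,-2.82292) → (1.59,-2.82)
v4: (5,5) → rotate → (5.86218,-3.95409) → ×s → (6.00874,-4.05294) → (6.01,-4.05)

Cross-section at z=5.5: (4.54,3.49) (-2.52,-0.49) (1.59,-2.82) (6.01,-4.05)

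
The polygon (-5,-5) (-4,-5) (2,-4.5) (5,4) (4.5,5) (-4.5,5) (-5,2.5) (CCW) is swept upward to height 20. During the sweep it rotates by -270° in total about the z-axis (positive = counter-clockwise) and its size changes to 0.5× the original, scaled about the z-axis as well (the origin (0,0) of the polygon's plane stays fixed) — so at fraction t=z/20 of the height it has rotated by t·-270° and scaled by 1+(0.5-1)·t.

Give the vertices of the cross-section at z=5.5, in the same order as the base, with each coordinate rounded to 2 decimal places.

Cross-section at z=5.5: (-5.32,2.98) (-5.09,2.15) (-3.27,-2.71) (4.49,-3.21) (5.20,-2.56) (3.10,4.91) (0.90,4.74)

t = z/height = 5.5/20 = 0.275
s = 1 + (scale-1)·z/height = 1 + (0.5-1)·5.5/20 = 0.862500
θ = twist·z/height = -270°·5.5/20 = -74.2500° = -1.295907 rad
cos θ = 0.271440, sin θ = -0.962455 (intermediates below are computed at full precision and shown rounded to 5 d.p.)
v1: (-5,-5) → rotate → (-6.16948,3.45507) → ×s → (-5.32118,2.98000) → (-5.32,2.98)
v2: (-4,-5) → rotate → (-5.89804,2.49262) → ×s → (-5.08706,2.14988) → (-5.09,2.15)
v3: (2,-4.5) → rotate → (-3.78817,-3.14639) → ×s → (-3.26729,-2.71376) → (-3.27,-2.71)
v4: (5,4) → rotate → (5.20702,-3.72651) → ×s → (4.49106,-3.21412) → (4.49,-3.21)
v5: (4.5,5) → rotate → (6.03376,-2.97385) → ×s → (5.20412,-2.56494) → (5.20,-2.56)
v6: (-4.5,5) → rotate → (3.59079,5.68825) → ×s → (3.09706,4.90612) → (3.10,4.91)
v7: (-5,2.5) → rotate → (1.04894,5.49088) → ×s → (0.90471,4.73588) → (0.90,4.74)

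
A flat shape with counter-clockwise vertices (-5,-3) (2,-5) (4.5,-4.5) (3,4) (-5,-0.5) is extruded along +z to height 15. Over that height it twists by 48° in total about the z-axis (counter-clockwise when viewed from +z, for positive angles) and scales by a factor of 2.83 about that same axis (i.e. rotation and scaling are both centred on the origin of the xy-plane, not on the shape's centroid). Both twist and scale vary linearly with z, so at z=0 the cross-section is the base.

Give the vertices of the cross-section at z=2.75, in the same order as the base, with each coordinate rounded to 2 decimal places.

t = z/height = 2.75/15 = 0.183333
s = 1 + (scale-1)·z/height = 1 + (2.83-1)·2.75/15 = 1.335500
θ = twist·z/height = 48°·2.75/15 = 8.8000° = 0.153589 rad
cos θ = 0.988228, sin θ = 0.152986 (intermediates below are computed at full precision and shown rounded to 5 d.p.)
v1: (-5,-3) → rotate → (-4.48218,-3.72961) → ×s → (-5.98596,-4.98090) → (-5.99,-4.98)
v2: (2,-5) → rotate → (2.74139,-4.63517) → ×s → (3.66112,-6.19027) → (3.66,-6.19)
v3: (4.5,-4.5) → rotate → (5.13546,-3.75859) → ×s → (6.85841,-5.01960) → (6.86,-5.02)
v4: (3,4) → rotate → (2.35274,4.41187) → ×s → (3.14209,5.89205) → (3.14,5.89)
v5: (-5,-0.5) → rotate → (-4.86465,-1.25904) → ×s → (-6.49674,-1.68145) → (-6.50,-1.68)

Cross-section at z=2.75: (-5.99,-4.98) (3.66,-6.19) (6.86,-5.02) (3.14,5.89) (-6.50,-1.68)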